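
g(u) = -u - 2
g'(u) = -1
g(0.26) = -2.26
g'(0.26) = -1.00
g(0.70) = -2.70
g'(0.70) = -1.00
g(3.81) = -5.81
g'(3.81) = -1.00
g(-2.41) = 0.41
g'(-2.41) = -1.00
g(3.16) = -5.16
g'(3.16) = -1.00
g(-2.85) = 0.85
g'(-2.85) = -1.00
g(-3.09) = 1.09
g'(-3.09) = -1.00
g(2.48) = -4.48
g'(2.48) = -1.00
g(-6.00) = 4.00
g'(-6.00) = -1.00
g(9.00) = -11.00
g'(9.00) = -1.00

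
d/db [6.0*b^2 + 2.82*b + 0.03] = 12.0*b + 2.82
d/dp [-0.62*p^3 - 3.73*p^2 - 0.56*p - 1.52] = -1.86*p^2 - 7.46*p - 0.56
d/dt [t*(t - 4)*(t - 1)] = 3*t^2 - 10*t + 4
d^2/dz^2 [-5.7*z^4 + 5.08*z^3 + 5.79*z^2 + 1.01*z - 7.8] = -68.4*z^2 + 30.48*z + 11.58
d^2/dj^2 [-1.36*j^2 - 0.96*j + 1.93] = -2.72000000000000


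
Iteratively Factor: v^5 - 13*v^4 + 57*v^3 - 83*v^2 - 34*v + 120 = (v - 5)*(v^4 - 8*v^3 + 17*v^2 + 2*v - 24) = (v - 5)*(v + 1)*(v^3 - 9*v^2 + 26*v - 24) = (v - 5)*(v - 3)*(v + 1)*(v^2 - 6*v + 8) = (v - 5)*(v - 4)*(v - 3)*(v + 1)*(v - 2)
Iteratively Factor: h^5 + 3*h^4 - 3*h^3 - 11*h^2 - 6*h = (h + 1)*(h^4 + 2*h^3 - 5*h^2 - 6*h) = (h + 1)^2*(h^3 + h^2 - 6*h) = h*(h + 1)^2*(h^2 + h - 6) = h*(h - 2)*(h + 1)^2*(h + 3)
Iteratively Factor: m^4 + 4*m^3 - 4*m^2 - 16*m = (m + 2)*(m^3 + 2*m^2 - 8*m) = (m + 2)*(m + 4)*(m^2 - 2*m) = (m - 2)*(m + 2)*(m + 4)*(m)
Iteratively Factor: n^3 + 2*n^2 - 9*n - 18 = (n - 3)*(n^2 + 5*n + 6) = (n - 3)*(n + 2)*(n + 3)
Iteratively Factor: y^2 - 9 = (y - 3)*(y + 3)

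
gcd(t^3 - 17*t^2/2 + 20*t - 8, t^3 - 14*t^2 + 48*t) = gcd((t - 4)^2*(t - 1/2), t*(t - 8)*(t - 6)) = 1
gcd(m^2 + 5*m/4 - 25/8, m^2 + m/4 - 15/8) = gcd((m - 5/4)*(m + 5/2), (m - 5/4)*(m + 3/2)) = m - 5/4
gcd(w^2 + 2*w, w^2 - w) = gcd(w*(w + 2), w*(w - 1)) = w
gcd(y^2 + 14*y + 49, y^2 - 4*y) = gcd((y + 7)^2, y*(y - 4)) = 1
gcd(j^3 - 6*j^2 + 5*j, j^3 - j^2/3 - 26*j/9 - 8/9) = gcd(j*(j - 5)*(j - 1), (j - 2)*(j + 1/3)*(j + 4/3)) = 1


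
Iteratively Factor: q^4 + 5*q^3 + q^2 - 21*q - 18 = (q + 1)*(q^3 + 4*q^2 - 3*q - 18) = (q + 1)*(q + 3)*(q^2 + q - 6) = (q - 2)*(q + 1)*(q + 3)*(q + 3)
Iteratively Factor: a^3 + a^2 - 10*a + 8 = (a - 1)*(a^2 + 2*a - 8) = (a - 2)*(a - 1)*(a + 4)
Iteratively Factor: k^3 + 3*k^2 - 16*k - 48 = (k + 3)*(k^2 - 16) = (k + 3)*(k + 4)*(k - 4)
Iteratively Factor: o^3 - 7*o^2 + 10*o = (o)*(o^2 - 7*o + 10) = o*(o - 2)*(o - 5)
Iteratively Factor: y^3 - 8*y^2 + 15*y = (y - 3)*(y^2 - 5*y) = y*(y - 3)*(y - 5)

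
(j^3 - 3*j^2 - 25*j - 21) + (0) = j^3 - 3*j^2 - 25*j - 21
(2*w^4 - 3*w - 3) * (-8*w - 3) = -16*w^5 - 6*w^4 + 24*w^2 + 33*w + 9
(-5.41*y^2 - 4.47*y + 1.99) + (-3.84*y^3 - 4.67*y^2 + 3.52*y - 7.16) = -3.84*y^3 - 10.08*y^2 - 0.95*y - 5.17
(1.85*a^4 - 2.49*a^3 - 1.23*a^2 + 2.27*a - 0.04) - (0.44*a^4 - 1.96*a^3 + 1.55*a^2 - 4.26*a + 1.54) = 1.41*a^4 - 0.53*a^3 - 2.78*a^2 + 6.53*a - 1.58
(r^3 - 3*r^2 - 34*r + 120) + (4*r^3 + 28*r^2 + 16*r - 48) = 5*r^3 + 25*r^2 - 18*r + 72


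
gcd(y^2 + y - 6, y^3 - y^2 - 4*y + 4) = y - 2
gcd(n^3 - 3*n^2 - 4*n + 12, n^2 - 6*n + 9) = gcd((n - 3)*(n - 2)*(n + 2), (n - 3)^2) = n - 3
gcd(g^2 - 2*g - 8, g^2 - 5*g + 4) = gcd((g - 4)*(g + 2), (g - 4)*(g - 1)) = g - 4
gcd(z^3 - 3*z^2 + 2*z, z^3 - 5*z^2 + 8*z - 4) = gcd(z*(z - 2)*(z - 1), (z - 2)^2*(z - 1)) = z^2 - 3*z + 2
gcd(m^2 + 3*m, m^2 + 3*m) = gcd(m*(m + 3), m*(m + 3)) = m^2 + 3*m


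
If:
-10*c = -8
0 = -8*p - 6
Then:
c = 4/5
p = -3/4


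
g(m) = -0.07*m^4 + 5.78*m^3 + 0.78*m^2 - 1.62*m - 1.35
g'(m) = -0.28*m^3 + 17.34*m^2 + 1.56*m - 1.62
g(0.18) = -1.58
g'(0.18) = -0.78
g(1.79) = 30.68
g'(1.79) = 55.13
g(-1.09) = -6.24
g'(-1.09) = 17.64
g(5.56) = 940.32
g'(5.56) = 494.97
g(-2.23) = -59.69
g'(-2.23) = 84.24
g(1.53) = 18.32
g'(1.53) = 40.36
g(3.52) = 243.96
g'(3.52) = 206.51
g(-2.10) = -49.40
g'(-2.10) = 74.17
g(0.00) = -1.35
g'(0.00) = -1.62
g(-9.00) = -4596.48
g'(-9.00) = 1593.00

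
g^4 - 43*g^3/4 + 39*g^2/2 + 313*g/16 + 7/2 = (g - 8)*(g - 7/2)*(g + 1/4)*(g + 1/2)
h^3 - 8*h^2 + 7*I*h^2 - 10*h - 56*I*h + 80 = (h - 8)*(h + 2*I)*(h + 5*I)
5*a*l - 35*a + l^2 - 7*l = (5*a + l)*(l - 7)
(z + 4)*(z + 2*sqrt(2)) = z^2 + 2*sqrt(2)*z + 4*z + 8*sqrt(2)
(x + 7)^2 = x^2 + 14*x + 49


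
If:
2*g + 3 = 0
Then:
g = -3/2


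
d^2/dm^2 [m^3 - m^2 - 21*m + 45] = 6*m - 2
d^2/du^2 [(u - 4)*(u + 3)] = 2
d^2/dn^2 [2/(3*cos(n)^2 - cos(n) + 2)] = 2*(36*sin(n)^4 + 5*sin(n)^2 + 53*cos(n)/4 - 9*cos(3*n)/4 - 31)/(3*sin(n)^2 + cos(n) - 5)^3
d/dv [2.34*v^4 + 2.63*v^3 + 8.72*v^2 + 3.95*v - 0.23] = 9.36*v^3 + 7.89*v^2 + 17.44*v + 3.95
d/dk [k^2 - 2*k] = 2*k - 2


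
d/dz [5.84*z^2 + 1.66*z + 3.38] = 11.68*z + 1.66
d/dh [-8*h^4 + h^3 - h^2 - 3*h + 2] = -32*h^3 + 3*h^2 - 2*h - 3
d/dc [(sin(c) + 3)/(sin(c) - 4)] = -7*cos(c)/(sin(c) - 4)^2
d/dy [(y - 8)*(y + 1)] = 2*y - 7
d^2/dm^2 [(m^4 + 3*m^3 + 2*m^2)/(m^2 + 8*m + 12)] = 2*(m^3 + 18*m^2 + 108*m + 36)/(m^3 + 18*m^2 + 108*m + 216)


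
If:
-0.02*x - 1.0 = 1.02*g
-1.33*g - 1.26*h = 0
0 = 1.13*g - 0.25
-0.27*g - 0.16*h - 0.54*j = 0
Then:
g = 0.22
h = -0.23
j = -0.04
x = -61.28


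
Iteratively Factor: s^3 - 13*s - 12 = (s + 3)*(s^2 - 3*s - 4) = (s - 4)*(s + 3)*(s + 1)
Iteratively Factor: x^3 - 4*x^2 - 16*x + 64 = (x - 4)*(x^2 - 16) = (x - 4)^2*(x + 4)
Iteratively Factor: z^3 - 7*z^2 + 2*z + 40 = (z - 5)*(z^2 - 2*z - 8) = (z - 5)*(z - 4)*(z + 2)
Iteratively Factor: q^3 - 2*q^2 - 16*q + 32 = (q + 4)*(q^2 - 6*q + 8) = (q - 4)*(q + 4)*(q - 2)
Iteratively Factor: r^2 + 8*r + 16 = (r + 4)*(r + 4)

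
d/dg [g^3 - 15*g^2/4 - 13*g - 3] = 3*g^2 - 15*g/2 - 13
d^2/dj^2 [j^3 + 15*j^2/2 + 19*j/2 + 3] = 6*j + 15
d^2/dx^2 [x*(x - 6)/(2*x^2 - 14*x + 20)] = (x^3 - 30*x^2 + 180*x - 320)/(x^6 - 21*x^5 + 177*x^4 - 763*x^3 + 1770*x^2 - 2100*x + 1000)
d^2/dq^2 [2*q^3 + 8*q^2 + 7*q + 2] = 12*q + 16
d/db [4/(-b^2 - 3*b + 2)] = 4*(2*b + 3)/(b^2 + 3*b - 2)^2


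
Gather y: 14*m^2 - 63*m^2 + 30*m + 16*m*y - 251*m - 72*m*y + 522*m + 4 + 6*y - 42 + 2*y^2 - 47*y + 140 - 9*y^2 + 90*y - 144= -49*m^2 + 301*m - 7*y^2 + y*(49 - 56*m) - 42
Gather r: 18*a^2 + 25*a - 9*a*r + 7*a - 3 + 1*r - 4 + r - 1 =18*a^2 + 32*a + r*(2 - 9*a) - 8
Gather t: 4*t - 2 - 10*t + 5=3 - 6*t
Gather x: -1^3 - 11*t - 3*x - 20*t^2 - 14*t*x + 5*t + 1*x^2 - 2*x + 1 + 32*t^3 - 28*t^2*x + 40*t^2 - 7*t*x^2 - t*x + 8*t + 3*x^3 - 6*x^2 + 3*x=32*t^3 + 20*t^2 + 2*t + 3*x^3 + x^2*(-7*t - 5) + x*(-28*t^2 - 15*t - 2)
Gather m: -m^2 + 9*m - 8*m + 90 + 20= -m^2 + m + 110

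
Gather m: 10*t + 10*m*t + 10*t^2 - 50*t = 10*m*t + 10*t^2 - 40*t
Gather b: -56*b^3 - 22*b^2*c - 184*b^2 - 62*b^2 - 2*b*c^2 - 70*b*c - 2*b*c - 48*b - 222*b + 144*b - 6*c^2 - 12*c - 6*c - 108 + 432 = -56*b^3 + b^2*(-22*c - 246) + b*(-2*c^2 - 72*c - 126) - 6*c^2 - 18*c + 324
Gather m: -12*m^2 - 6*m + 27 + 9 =-12*m^2 - 6*m + 36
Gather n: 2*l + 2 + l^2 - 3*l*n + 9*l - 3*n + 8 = l^2 + 11*l + n*(-3*l - 3) + 10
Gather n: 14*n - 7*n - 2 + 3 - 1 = 7*n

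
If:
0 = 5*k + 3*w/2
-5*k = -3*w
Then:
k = 0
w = 0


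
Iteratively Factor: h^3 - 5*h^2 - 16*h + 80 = (h - 5)*(h^2 - 16) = (h - 5)*(h + 4)*(h - 4)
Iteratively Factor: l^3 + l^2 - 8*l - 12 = (l + 2)*(l^2 - l - 6) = (l - 3)*(l + 2)*(l + 2)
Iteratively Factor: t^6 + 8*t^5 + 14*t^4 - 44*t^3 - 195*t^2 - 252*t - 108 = (t + 3)*(t^5 + 5*t^4 - t^3 - 41*t^2 - 72*t - 36) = (t + 1)*(t + 3)*(t^4 + 4*t^3 - 5*t^2 - 36*t - 36) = (t + 1)*(t + 2)*(t + 3)*(t^3 + 2*t^2 - 9*t - 18) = (t + 1)*(t + 2)*(t + 3)^2*(t^2 - t - 6) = (t + 1)*(t + 2)^2*(t + 3)^2*(t - 3)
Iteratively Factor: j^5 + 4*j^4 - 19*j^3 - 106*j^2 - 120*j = (j + 3)*(j^4 + j^3 - 22*j^2 - 40*j) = (j + 3)*(j + 4)*(j^3 - 3*j^2 - 10*j) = (j + 2)*(j + 3)*(j + 4)*(j^2 - 5*j) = j*(j + 2)*(j + 3)*(j + 4)*(j - 5)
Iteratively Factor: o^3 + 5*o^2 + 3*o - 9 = (o + 3)*(o^2 + 2*o - 3) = (o + 3)^2*(o - 1)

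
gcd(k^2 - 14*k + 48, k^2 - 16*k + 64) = k - 8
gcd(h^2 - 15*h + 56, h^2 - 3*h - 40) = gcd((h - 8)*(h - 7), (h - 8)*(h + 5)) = h - 8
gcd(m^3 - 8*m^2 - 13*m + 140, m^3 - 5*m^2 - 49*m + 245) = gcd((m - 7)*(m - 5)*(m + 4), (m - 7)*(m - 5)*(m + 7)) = m^2 - 12*m + 35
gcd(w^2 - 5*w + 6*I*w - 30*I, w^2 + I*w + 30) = w + 6*I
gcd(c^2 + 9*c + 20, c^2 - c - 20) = c + 4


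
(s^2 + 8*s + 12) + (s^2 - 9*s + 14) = 2*s^2 - s + 26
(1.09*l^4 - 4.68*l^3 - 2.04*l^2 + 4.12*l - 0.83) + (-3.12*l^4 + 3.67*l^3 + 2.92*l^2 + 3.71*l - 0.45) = -2.03*l^4 - 1.01*l^3 + 0.88*l^2 + 7.83*l - 1.28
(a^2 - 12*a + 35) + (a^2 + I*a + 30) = 2*a^2 - 12*a + I*a + 65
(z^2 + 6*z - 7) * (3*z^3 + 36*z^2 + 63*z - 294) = 3*z^5 + 54*z^4 + 258*z^3 - 168*z^2 - 2205*z + 2058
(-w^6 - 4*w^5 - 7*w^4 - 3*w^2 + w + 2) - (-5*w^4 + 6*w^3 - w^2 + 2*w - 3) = -w^6 - 4*w^5 - 2*w^4 - 6*w^3 - 2*w^2 - w + 5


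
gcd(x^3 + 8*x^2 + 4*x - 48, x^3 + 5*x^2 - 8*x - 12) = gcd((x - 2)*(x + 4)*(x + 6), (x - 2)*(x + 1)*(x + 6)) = x^2 + 4*x - 12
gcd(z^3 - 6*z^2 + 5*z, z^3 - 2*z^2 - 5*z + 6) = z - 1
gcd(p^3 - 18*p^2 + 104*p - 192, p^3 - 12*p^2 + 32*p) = p^2 - 12*p + 32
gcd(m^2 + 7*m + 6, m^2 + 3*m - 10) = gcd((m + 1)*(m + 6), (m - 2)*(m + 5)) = 1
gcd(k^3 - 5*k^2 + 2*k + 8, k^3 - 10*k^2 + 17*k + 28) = k^2 - 3*k - 4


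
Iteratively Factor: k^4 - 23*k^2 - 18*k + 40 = (k + 4)*(k^3 - 4*k^2 - 7*k + 10) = (k - 1)*(k + 4)*(k^2 - 3*k - 10) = (k - 5)*(k - 1)*(k + 4)*(k + 2)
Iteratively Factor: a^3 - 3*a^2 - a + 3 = (a - 3)*(a^2 - 1) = (a - 3)*(a + 1)*(a - 1)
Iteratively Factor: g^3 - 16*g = (g + 4)*(g^2 - 4*g) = g*(g + 4)*(g - 4)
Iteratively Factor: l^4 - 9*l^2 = (l)*(l^3 - 9*l) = l*(l - 3)*(l^2 + 3*l) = l*(l - 3)*(l + 3)*(l)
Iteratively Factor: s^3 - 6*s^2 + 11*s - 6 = (s - 1)*(s^2 - 5*s + 6) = (s - 3)*(s - 1)*(s - 2)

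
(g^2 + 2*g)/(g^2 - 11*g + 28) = g*(g + 2)/(g^2 - 11*g + 28)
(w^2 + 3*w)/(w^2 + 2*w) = (w + 3)/(w + 2)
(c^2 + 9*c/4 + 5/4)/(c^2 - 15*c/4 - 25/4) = (c + 1)/(c - 5)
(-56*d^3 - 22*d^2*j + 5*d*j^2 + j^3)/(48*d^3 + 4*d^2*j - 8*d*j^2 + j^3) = (-7*d - j)/(6*d - j)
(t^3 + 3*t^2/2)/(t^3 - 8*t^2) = (t + 3/2)/(t - 8)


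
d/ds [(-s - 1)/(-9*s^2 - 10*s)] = (-9*s^2 - 18*s - 10)/(s^2*(81*s^2 + 180*s + 100))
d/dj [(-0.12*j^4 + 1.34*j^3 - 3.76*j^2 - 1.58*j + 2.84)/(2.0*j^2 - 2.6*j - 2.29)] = (-0.48*j^5 + 3.616*j^4 - 5.8688*j^3 + 3.7302*j^2 + 5.8608*j + 11.0022)/(4.0*j^4 - 10.4*j^3 - 2.4*j^2 + 11.908*j + 5.2441)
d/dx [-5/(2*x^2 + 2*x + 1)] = 10*(2*x + 1)/(2*x^2 + 2*x + 1)^2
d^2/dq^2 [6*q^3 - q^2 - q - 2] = 36*q - 2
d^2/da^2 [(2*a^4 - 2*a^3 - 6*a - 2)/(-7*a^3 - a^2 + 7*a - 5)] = 4*(-57*a^6 + 714*a^5 - 15*a^4 + 530*a^3 - 1029*a^2 - 96*a + 149)/(343*a^9 + 147*a^8 - 1008*a^7 + 442*a^6 + 1218*a^5 - 1308*a^4 - 28*a^3 + 810*a^2 - 525*a + 125)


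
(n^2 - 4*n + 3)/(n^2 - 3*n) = (n - 1)/n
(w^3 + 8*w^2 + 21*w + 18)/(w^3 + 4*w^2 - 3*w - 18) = (w + 2)/(w - 2)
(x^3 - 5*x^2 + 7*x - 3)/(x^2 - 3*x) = x - 2 + 1/x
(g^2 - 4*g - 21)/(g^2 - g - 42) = (g + 3)/(g + 6)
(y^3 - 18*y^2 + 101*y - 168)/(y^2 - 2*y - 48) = (y^2 - 10*y + 21)/(y + 6)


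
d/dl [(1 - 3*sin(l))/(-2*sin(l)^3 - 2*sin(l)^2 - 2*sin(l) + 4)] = (-6*sin(l)^3 + 2*sin(l) - 5)*cos(l)/(2*(sin(l)^3 + sin(l)^2 + sin(l) - 2)^2)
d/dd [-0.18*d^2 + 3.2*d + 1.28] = 3.2 - 0.36*d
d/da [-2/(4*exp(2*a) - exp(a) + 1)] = (16*exp(a) - 2)*exp(a)/(4*exp(2*a) - exp(a) + 1)^2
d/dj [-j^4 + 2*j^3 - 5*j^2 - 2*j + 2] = -4*j^3 + 6*j^2 - 10*j - 2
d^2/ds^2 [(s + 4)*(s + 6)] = 2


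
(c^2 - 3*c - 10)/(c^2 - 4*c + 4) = (c^2 - 3*c - 10)/(c^2 - 4*c + 4)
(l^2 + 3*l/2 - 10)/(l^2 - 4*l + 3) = (l^2 + 3*l/2 - 10)/(l^2 - 4*l + 3)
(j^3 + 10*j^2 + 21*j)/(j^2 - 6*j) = (j^2 + 10*j + 21)/(j - 6)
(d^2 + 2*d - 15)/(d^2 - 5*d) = (d^2 + 2*d - 15)/(d*(d - 5))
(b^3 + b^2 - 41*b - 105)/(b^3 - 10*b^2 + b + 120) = (b^2 - 2*b - 35)/(b^2 - 13*b + 40)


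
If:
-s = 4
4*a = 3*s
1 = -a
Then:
No Solution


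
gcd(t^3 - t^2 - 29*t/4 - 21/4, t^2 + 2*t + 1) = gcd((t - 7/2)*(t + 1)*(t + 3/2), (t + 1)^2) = t + 1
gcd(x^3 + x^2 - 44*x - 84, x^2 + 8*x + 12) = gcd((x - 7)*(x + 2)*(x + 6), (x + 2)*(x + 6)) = x^2 + 8*x + 12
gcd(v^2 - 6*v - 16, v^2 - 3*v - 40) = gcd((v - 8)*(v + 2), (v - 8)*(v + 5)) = v - 8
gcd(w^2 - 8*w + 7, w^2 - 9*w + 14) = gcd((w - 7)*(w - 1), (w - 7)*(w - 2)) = w - 7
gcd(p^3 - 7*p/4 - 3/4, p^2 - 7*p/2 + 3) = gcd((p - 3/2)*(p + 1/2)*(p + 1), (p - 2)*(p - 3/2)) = p - 3/2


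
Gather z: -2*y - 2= -2*y - 2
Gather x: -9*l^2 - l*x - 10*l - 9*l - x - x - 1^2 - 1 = -9*l^2 - 19*l + x*(-l - 2) - 2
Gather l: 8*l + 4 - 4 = 8*l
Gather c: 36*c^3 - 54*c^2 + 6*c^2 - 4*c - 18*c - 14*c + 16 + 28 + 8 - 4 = 36*c^3 - 48*c^2 - 36*c + 48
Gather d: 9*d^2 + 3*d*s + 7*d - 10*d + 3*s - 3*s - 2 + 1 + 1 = 9*d^2 + d*(3*s - 3)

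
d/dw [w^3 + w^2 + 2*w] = 3*w^2 + 2*w + 2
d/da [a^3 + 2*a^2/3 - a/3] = 3*a^2 + 4*a/3 - 1/3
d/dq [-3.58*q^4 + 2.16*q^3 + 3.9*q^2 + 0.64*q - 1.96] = -14.32*q^3 + 6.48*q^2 + 7.8*q + 0.64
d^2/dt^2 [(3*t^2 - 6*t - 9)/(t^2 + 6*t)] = 6*(-8*t^3 - 9*t^2 - 54*t - 108)/(t^3*(t^3 + 18*t^2 + 108*t + 216))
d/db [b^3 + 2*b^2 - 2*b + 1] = 3*b^2 + 4*b - 2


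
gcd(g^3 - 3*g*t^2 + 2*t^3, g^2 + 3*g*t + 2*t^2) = g + 2*t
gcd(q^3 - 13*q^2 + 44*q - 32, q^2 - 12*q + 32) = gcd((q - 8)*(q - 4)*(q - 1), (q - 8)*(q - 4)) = q^2 - 12*q + 32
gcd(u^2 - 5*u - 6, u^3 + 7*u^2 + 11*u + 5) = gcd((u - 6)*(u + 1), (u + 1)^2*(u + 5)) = u + 1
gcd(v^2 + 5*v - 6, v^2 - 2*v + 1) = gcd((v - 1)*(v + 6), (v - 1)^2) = v - 1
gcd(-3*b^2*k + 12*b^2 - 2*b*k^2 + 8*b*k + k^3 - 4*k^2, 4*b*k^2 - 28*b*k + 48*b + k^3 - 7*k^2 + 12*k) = k - 4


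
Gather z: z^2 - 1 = z^2 - 1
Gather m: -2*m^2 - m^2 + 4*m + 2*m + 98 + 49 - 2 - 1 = -3*m^2 + 6*m + 144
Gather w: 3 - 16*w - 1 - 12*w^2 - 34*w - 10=-12*w^2 - 50*w - 8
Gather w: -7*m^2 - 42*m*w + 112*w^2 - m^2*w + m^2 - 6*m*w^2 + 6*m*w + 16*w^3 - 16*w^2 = -6*m^2 + 16*w^3 + w^2*(96 - 6*m) + w*(-m^2 - 36*m)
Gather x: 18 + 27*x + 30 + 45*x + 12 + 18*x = 90*x + 60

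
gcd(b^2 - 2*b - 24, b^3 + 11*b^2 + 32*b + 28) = 1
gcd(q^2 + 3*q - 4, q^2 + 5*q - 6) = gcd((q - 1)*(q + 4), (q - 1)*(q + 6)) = q - 1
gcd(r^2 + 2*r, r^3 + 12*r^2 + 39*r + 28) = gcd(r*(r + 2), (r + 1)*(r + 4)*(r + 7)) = 1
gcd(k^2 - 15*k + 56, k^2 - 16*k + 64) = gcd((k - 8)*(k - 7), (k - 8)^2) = k - 8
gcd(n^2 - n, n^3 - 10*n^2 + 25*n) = n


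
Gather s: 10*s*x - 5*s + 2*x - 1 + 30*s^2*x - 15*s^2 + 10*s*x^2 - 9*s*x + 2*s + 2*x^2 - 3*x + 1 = s^2*(30*x - 15) + s*(10*x^2 + x - 3) + 2*x^2 - x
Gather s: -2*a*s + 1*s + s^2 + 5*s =s^2 + s*(6 - 2*a)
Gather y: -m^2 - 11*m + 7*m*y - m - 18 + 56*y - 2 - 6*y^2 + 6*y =-m^2 - 12*m - 6*y^2 + y*(7*m + 62) - 20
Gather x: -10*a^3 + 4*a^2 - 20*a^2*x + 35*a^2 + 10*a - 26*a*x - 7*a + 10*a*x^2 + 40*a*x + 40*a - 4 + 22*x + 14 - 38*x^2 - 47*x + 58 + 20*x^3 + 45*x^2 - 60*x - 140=-10*a^3 + 39*a^2 + 43*a + 20*x^3 + x^2*(10*a + 7) + x*(-20*a^2 + 14*a - 85) - 72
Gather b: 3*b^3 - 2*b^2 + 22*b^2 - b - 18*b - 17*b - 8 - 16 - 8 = 3*b^3 + 20*b^2 - 36*b - 32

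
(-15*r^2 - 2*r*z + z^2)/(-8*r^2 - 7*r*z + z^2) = (15*r^2 + 2*r*z - z^2)/(8*r^2 + 7*r*z - z^2)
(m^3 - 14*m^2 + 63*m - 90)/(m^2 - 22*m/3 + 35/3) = 3*(m^2 - 9*m + 18)/(3*m - 7)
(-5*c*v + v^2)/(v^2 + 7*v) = (-5*c + v)/(v + 7)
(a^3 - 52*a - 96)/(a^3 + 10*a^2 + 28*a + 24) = (a - 8)/(a + 2)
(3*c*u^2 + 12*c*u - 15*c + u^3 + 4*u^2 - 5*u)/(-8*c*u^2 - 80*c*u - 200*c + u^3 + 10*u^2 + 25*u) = (3*c*u - 3*c + u^2 - u)/(-8*c*u - 40*c + u^2 + 5*u)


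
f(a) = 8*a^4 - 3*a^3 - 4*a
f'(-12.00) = -56596.00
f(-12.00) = 171120.00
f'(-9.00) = -24061.00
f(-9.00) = 54711.00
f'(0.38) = -3.54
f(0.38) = -1.52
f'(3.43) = 1181.43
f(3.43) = 972.52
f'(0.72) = 3.28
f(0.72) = -1.85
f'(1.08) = 25.81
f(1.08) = 2.78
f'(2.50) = 439.75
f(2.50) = 255.62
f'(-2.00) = -296.00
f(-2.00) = 160.00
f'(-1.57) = -150.02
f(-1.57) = 66.50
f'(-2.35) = -468.99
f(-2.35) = 292.32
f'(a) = 32*a^3 - 9*a^2 - 4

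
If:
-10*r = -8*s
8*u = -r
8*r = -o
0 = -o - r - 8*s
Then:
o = 0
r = 0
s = 0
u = 0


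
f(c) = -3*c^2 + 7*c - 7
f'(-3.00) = 25.00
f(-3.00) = -55.00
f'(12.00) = -65.00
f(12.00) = -355.00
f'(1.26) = -0.56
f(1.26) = -2.94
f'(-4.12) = 31.72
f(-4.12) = -86.76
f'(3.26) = -12.56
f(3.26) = -16.06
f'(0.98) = 1.12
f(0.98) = -3.02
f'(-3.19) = 26.14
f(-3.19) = -59.86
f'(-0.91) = 12.46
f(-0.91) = -15.85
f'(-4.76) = 35.56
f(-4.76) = -108.29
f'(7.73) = -39.38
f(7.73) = -132.15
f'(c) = 7 - 6*c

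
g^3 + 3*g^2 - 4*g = g*(g - 1)*(g + 4)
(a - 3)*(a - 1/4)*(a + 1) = a^3 - 9*a^2/4 - 5*a/2 + 3/4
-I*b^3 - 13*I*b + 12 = (b - 4*I)*(b + 3*I)*(-I*b + 1)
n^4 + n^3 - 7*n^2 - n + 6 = (n - 2)*(n - 1)*(n + 1)*(n + 3)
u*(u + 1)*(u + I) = u^3 + u^2 + I*u^2 + I*u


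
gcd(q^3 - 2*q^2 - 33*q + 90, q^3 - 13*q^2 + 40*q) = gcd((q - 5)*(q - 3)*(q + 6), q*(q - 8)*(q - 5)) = q - 5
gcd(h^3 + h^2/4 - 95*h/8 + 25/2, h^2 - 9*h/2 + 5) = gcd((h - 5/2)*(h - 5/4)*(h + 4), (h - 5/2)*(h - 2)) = h - 5/2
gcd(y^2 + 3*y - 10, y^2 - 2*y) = y - 2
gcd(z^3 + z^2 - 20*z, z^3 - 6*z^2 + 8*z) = z^2 - 4*z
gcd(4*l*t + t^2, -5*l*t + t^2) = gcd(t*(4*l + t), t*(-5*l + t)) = t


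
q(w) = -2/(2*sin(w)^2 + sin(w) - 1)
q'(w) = -2*(-4*sin(w)*cos(w) - cos(w))/(2*sin(w)^2 + sin(w) - 1)^2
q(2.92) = 2.93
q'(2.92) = -7.85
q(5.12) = 8.61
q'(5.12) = -39.24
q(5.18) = 6.69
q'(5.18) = -25.92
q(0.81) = -2.59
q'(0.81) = 8.98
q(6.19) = 1.86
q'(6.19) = 1.08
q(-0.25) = 1.78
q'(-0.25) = 0.02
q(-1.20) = 10.28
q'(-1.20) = -52.19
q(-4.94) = -1.07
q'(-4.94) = 0.63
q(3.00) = 2.44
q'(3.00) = -4.62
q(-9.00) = 1.86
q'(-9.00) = 1.03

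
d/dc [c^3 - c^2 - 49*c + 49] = 3*c^2 - 2*c - 49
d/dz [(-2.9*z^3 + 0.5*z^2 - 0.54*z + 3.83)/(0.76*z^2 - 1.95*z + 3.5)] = (-2.204*z^4 + 11.31*z^3 - 31.0146*z^2 - 2.3216*z + 5.5785)/(0.5776*z^4 - 2.964*z^3 + 9.1225*z^2 - 13.65*z + 12.25)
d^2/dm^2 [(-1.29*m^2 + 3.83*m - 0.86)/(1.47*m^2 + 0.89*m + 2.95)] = (19.927908*m^3 + 22.414266*m^2 - 106.403598*m - 36.467412)/(3.176523*m^6 + 5.769603*m^5 + 22.617126*m^4 + 23.861879*m^3 + 45.38811*m^2 + 23.235675*m + 25.672375)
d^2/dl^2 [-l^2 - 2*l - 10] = -2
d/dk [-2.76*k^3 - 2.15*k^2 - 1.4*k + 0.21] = -8.28*k^2 - 4.3*k - 1.4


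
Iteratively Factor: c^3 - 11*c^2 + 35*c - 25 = (c - 1)*(c^2 - 10*c + 25) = (c - 5)*(c - 1)*(c - 5)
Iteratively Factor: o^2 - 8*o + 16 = (o - 4)*(o - 4)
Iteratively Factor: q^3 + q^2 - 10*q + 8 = (q - 2)*(q^2 + 3*q - 4) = (q - 2)*(q + 4)*(q - 1)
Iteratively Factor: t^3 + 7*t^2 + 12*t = (t + 3)*(t^2 + 4*t) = t*(t + 3)*(t + 4)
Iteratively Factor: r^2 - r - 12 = (r - 4)*(r + 3)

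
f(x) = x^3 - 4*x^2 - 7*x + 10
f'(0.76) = -11.35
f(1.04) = -0.48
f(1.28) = -3.42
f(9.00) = 352.00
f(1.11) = -1.33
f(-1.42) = 9.01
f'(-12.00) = 521.00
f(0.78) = 2.58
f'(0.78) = -11.41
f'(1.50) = -12.25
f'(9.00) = 164.00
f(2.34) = -15.47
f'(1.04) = -12.08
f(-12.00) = -2210.00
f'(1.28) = -12.32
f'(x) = 3*x^2 - 8*x - 7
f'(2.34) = -9.29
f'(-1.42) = 10.41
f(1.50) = -6.12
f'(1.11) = -12.18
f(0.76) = 2.81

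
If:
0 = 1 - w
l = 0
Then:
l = 0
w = 1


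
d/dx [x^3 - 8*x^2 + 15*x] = 3*x^2 - 16*x + 15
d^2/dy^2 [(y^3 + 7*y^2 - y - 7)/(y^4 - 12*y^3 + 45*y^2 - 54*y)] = 2*(y^7 + 27*y^6 - 240*y^5 - 46*y^4 + 2901*y^3 - 3213*y^2 + 4158*y - 2268)/(y^3*(y^7 - 30*y^6 + 378*y^5 - 2592*y^4 + 10449*y^3 - 24786*y^2 + 32076*y - 17496))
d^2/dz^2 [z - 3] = 0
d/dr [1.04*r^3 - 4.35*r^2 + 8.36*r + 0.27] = 3.12*r^2 - 8.7*r + 8.36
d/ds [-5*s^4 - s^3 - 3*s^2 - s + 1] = -20*s^3 - 3*s^2 - 6*s - 1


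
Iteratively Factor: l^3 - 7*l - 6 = (l - 3)*(l^2 + 3*l + 2) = (l - 3)*(l + 2)*(l + 1)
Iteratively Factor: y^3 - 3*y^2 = (y)*(y^2 - 3*y) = y*(y - 3)*(y)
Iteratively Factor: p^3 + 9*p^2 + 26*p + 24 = (p + 2)*(p^2 + 7*p + 12) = (p + 2)*(p + 4)*(p + 3)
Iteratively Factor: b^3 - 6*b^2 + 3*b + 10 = (b - 5)*(b^2 - b - 2) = (b - 5)*(b + 1)*(b - 2)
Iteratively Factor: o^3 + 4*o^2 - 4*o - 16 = (o - 2)*(o^2 + 6*o + 8) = (o - 2)*(o + 4)*(o + 2)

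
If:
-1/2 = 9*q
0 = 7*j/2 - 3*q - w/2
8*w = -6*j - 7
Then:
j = -29/186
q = -1/18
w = -47/62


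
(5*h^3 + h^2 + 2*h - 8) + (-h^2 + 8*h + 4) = 5*h^3 + 10*h - 4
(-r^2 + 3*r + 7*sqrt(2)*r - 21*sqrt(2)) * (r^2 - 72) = -r^4 + 3*r^3 + 7*sqrt(2)*r^3 - 21*sqrt(2)*r^2 + 72*r^2 - 504*sqrt(2)*r - 216*r + 1512*sqrt(2)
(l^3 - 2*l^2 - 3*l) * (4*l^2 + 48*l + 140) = 4*l^5 + 40*l^4 + 32*l^3 - 424*l^2 - 420*l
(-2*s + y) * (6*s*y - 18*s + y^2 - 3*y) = -12*s^2*y + 36*s^2 + 4*s*y^2 - 12*s*y + y^3 - 3*y^2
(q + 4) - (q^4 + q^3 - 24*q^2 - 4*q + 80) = -q^4 - q^3 + 24*q^2 + 5*q - 76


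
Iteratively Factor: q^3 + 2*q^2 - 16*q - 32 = (q + 4)*(q^2 - 2*q - 8) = (q + 2)*(q + 4)*(q - 4)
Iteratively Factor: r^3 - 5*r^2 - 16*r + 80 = (r - 4)*(r^2 - r - 20) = (r - 4)*(r + 4)*(r - 5)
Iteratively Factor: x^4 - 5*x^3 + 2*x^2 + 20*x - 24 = (x - 2)*(x^3 - 3*x^2 - 4*x + 12) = (x - 3)*(x - 2)*(x^2 - 4) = (x - 3)*(x - 2)^2*(x + 2)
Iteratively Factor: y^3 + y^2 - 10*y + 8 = (y - 2)*(y^2 + 3*y - 4) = (y - 2)*(y - 1)*(y + 4)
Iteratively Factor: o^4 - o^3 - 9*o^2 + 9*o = (o + 3)*(o^3 - 4*o^2 + 3*o) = (o - 1)*(o + 3)*(o^2 - 3*o) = (o - 3)*(o - 1)*(o + 3)*(o)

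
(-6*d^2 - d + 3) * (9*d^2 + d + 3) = -54*d^4 - 15*d^3 + 8*d^2 + 9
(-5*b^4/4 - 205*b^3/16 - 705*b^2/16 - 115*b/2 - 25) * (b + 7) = -5*b^5/4 - 345*b^4/16 - 535*b^3/4 - 5855*b^2/16 - 855*b/2 - 175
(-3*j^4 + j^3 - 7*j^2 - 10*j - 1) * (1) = -3*j^4 + j^3 - 7*j^2 - 10*j - 1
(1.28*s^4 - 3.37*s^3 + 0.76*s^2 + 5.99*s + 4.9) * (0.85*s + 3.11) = 1.088*s^5 + 1.1163*s^4 - 9.8347*s^3 + 7.4551*s^2 + 22.7939*s + 15.239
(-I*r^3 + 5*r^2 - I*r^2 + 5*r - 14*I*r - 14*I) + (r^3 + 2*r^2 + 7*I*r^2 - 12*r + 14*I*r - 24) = r^3 - I*r^3 + 7*r^2 + 6*I*r^2 - 7*r - 24 - 14*I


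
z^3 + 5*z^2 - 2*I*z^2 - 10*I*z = z*(z + 5)*(z - 2*I)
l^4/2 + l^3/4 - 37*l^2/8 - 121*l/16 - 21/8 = (l/2 + 1)*(l - 7/2)*(l + 1/2)*(l + 3/2)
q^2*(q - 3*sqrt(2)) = q^3 - 3*sqrt(2)*q^2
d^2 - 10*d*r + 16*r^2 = (d - 8*r)*(d - 2*r)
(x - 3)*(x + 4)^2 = x^3 + 5*x^2 - 8*x - 48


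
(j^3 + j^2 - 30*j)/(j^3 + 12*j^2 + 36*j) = (j - 5)/(j + 6)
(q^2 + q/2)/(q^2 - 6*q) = (q + 1/2)/(q - 6)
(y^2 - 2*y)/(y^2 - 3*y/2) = 2*(y - 2)/(2*y - 3)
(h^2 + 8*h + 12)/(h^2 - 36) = (h + 2)/(h - 6)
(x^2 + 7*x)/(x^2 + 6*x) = (x + 7)/(x + 6)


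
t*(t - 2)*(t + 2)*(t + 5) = t^4 + 5*t^3 - 4*t^2 - 20*t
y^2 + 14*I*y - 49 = (y + 7*I)^2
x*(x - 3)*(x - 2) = x^3 - 5*x^2 + 6*x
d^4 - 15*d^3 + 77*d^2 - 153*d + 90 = (d - 6)*(d - 5)*(d - 3)*(d - 1)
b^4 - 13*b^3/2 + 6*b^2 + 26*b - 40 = (b - 4)*(b - 5/2)*(b - 2)*(b + 2)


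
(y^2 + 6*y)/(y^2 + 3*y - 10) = y*(y + 6)/(y^2 + 3*y - 10)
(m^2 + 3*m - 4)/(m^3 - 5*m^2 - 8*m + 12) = (m + 4)/(m^2 - 4*m - 12)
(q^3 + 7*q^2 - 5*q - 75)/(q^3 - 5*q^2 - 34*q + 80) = (q^2 + 2*q - 15)/(q^2 - 10*q + 16)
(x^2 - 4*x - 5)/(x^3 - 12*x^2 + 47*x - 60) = (x + 1)/(x^2 - 7*x + 12)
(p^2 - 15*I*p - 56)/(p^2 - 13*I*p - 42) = (p - 8*I)/(p - 6*I)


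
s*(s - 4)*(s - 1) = s^3 - 5*s^2 + 4*s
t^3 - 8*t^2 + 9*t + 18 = (t - 6)*(t - 3)*(t + 1)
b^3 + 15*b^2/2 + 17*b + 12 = (b + 3/2)*(b + 2)*(b + 4)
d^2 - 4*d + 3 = (d - 3)*(d - 1)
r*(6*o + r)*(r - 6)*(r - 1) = 6*o*r^3 - 42*o*r^2 + 36*o*r + r^4 - 7*r^3 + 6*r^2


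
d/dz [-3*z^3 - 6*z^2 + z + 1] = -9*z^2 - 12*z + 1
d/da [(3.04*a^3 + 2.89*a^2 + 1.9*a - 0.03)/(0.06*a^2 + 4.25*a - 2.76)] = (0.1824*a^4 + 25.84*a^3 - 13.0027*a^2 - 15.9492*a - 5.1165)/(0.0036*a^4 + 0.51*a^3 + 17.7313*a^2 - 23.46*a + 7.6176)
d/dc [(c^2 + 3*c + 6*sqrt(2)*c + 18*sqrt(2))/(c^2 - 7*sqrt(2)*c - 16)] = (-13*sqrt(2)*c^2 - 3*c^2 - 36*sqrt(2)*c - 32*c - 96*sqrt(2) + 204)/(c^4 - 14*sqrt(2)*c^3 + 66*c^2 + 224*sqrt(2)*c + 256)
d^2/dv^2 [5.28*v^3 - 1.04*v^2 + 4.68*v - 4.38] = 31.68*v - 2.08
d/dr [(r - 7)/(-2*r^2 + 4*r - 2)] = (r - 13)/(2*(r^3 - 3*r^2 + 3*r - 1))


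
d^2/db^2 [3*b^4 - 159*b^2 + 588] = 36*b^2 - 318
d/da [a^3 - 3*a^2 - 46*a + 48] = 3*a^2 - 6*a - 46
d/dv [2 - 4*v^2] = -8*v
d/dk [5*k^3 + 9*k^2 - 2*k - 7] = 15*k^2 + 18*k - 2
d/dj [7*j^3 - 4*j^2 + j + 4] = 21*j^2 - 8*j + 1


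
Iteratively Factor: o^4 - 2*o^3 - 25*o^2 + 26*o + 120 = (o - 3)*(o^3 + o^2 - 22*o - 40) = (o - 3)*(o + 2)*(o^2 - o - 20) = (o - 5)*(o - 3)*(o + 2)*(o + 4)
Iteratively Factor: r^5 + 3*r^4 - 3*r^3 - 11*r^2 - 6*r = (r + 1)*(r^4 + 2*r^3 - 5*r^2 - 6*r) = (r - 2)*(r + 1)*(r^3 + 4*r^2 + 3*r) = r*(r - 2)*(r + 1)*(r^2 + 4*r + 3) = r*(r - 2)*(r + 1)*(r + 3)*(r + 1)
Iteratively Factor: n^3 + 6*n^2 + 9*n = (n + 3)*(n^2 + 3*n) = n*(n + 3)*(n + 3)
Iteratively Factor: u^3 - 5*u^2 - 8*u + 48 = (u - 4)*(u^2 - u - 12) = (u - 4)^2*(u + 3)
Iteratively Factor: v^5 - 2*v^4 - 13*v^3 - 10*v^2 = (v + 2)*(v^4 - 4*v^3 - 5*v^2) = (v + 1)*(v + 2)*(v^3 - 5*v^2) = v*(v + 1)*(v + 2)*(v^2 - 5*v) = v*(v - 5)*(v + 1)*(v + 2)*(v)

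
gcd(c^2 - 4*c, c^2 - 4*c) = c^2 - 4*c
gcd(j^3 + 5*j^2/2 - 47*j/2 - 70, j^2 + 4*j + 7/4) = j + 7/2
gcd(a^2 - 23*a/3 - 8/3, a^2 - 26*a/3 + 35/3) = 1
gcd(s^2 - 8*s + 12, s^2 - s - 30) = s - 6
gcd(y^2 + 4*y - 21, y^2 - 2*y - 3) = y - 3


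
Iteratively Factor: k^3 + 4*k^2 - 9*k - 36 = (k + 4)*(k^2 - 9) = (k + 3)*(k + 4)*(k - 3)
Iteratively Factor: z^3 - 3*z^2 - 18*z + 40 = (z + 4)*(z^2 - 7*z + 10) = (z - 5)*(z + 4)*(z - 2)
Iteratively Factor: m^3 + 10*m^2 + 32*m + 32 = (m + 2)*(m^2 + 8*m + 16) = (m + 2)*(m + 4)*(m + 4)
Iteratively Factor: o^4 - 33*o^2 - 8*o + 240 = (o + 4)*(o^3 - 4*o^2 - 17*o + 60) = (o + 4)^2*(o^2 - 8*o + 15) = (o - 5)*(o + 4)^2*(o - 3)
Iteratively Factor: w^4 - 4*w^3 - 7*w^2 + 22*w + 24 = (w - 4)*(w^3 - 7*w - 6) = (w - 4)*(w - 3)*(w^2 + 3*w + 2) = (w - 4)*(w - 3)*(w + 2)*(w + 1)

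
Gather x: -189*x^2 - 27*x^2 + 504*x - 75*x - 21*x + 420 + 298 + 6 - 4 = -216*x^2 + 408*x + 720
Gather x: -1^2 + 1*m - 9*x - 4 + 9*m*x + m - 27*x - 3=2*m + x*(9*m - 36) - 8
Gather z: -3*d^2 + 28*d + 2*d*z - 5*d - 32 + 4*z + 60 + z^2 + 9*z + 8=-3*d^2 + 23*d + z^2 + z*(2*d + 13) + 36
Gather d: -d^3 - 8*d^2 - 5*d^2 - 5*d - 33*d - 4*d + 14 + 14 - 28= -d^3 - 13*d^2 - 42*d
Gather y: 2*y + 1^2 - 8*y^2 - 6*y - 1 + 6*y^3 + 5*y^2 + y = 6*y^3 - 3*y^2 - 3*y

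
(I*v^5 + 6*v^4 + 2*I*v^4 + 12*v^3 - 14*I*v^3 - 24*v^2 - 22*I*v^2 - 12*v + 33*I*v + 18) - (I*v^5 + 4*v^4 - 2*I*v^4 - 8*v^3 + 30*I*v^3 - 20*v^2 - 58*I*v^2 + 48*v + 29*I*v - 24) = 2*v^4 + 4*I*v^4 + 20*v^3 - 44*I*v^3 - 4*v^2 + 36*I*v^2 - 60*v + 4*I*v + 42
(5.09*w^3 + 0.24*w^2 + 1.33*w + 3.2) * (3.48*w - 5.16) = 17.7132*w^4 - 25.4292*w^3 + 3.39*w^2 + 4.2732*w - 16.512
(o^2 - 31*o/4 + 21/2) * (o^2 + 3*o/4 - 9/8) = o^4 - 7*o^3 + 57*o^2/16 + 531*o/32 - 189/16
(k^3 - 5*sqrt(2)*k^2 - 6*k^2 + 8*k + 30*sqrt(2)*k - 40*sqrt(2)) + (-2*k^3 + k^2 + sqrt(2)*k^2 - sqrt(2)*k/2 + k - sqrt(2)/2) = -k^3 - 4*sqrt(2)*k^2 - 5*k^2 + 9*k + 59*sqrt(2)*k/2 - 81*sqrt(2)/2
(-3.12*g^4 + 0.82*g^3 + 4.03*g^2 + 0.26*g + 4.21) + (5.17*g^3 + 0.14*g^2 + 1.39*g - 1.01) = -3.12*g^4 + 5.99*g^3 + 4.17*g^2 + 1.65*g + 3.2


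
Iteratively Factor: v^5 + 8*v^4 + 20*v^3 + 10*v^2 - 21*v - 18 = (v + 1)*(v^4 + 7*v^3 + 13*v^2 - 3*v - 18) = (v + 1)*(v + 2)*(v^3 + 5*v^2 + 3*v - 9) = (v + 1)*(v + 2)*(v + 3)*(v^2 + 2*v - 3) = (v - 1)*(v + 1)*(v + 2)*(v + 3)*(v + 3)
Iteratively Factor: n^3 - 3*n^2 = (n)*(n^2 - 3*n) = n^2*(n - 3)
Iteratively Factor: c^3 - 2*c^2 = (c)*(c^2 - 2*c) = c*(c - 2)*(c)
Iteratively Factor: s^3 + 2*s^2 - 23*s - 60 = (s + 4)*(s^2 - 2*s - 15) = (s + 3)*(s + 4)*(s - 5)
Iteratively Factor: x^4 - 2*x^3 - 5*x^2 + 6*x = (x - 1)*(x^3 - x^2 - 6*x) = x*(x - 1)*(x^2 - x - 6) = x*(x - 3)*(x - 1)*(x + 2)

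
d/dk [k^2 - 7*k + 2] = 2*k - 7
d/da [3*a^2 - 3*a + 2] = 6*a - 3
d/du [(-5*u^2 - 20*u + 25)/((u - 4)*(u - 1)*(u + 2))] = 5*(u^2 + 10*u - 2)/(u^4 - 4*u^3 - 12*u^2 + 32*u + 64)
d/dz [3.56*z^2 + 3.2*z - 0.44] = 7.12*z + 3.2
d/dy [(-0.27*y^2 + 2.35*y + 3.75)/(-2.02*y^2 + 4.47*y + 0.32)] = (3.5401*y^2 + 14.9772*y - 16.0105)/(4.0804*y^4 - 18.0588*y^3 + 18.6881*y^2 + 2.8608*y + 0.1024)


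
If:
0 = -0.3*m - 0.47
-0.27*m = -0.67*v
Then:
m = -1.57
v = -0.63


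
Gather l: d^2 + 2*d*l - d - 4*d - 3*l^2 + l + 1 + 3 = d^2 - 5*d - 3*l^2 + l*(2*d + 1) + 4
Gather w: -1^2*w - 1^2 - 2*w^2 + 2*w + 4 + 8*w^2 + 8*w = 6*w^2 + 9*w + 3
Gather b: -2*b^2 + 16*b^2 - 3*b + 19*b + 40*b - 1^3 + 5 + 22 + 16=14*b^2 + 56*b + 42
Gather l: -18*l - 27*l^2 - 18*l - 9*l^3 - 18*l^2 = -9*l^3 - 45*l^2 - 36*l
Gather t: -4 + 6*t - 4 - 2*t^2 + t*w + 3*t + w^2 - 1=-2*t^2 + t*(w + 9) + w^2 - 9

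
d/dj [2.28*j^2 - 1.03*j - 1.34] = 4.56*j - 1.03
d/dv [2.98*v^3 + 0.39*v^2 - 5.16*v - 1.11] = 8.94*v^2 + 0.78*v - 5.16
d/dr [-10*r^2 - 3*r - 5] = -20*r - 3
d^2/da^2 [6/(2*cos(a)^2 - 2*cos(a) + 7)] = 12*(8*sin(a)^4 + 22*sin(a)^2 + 29*cos(a)/2 - 3*cos(3*a)/2 - 20)/(2*sin(a)^2 + 2*cos(a) - 9)^3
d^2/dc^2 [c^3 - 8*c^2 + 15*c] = 6*c - 16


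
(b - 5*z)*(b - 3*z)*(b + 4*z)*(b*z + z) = b^4*z - 4*b^3*z^2 + b^3*z - 17*b^2*z^3 - 4*b^2*z^2 + 60*b*z^4 - 17*b*z^3 + 60*z^4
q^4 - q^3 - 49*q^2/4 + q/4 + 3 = (q - 4)*(q - 1/2)*(q + 1/2)*(q + 3)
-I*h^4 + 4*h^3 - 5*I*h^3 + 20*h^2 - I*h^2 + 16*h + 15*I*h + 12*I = (h + 4)*(h + I)*(h + 3*I)*(-I*h - I)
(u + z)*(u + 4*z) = u^2 + 5*u*z + 4*z^2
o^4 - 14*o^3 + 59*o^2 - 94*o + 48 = (o - 8)*(o - 3)*(o - 2)*(o - 1)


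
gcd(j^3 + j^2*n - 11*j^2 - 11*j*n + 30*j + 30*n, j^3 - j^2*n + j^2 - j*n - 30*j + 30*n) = j - 5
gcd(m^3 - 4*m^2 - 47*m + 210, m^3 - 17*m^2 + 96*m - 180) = m^2 - 11*m + 30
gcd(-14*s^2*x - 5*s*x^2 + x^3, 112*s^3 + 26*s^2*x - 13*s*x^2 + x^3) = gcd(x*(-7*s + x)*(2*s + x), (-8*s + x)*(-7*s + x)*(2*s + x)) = -14*s^2 - 5*s*x + x^2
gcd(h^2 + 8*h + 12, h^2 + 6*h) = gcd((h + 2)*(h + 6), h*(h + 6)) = h + 6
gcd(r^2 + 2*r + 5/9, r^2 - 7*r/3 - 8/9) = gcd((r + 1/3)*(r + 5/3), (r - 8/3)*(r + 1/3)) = r + 1/3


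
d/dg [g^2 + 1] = 2*g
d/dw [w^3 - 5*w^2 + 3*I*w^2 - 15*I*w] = 3*w^2 + w*(-10 + 6*I) - 15*I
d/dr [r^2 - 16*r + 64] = 2*r - 16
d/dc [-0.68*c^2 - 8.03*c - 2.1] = -1.36*c - 8.03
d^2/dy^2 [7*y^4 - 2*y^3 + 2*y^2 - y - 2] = 84*y^2 - 12*y + 4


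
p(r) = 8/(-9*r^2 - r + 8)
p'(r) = 8*(18*r + 1)/(-9*r^2 - r + 8)^2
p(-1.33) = -1.21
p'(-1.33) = -4.23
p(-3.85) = -0.07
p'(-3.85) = -0.04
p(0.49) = 1.50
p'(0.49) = 2.75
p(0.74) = 3.43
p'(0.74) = 21.07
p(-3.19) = -0.10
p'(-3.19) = -0.07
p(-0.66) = 1.69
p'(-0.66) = -3.87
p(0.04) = 1.01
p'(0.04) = 0.22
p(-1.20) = -2.13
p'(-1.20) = -11.66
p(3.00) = -0.11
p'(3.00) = 0.08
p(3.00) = -0.11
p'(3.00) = 0.08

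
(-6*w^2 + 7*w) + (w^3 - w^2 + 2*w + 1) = w^3 - 7*w^2 + 9*w + 1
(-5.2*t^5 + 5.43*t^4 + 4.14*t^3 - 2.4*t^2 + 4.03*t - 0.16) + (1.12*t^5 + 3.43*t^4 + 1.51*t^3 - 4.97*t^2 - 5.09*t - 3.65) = -4.08*t^5 + 8.86*t^4 + 5.65*t^3 - 7.37*t^2 - 1.06*t - 3.81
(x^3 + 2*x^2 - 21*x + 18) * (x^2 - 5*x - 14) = x^5 - 3*x^4 - 45*x^3 + 95*x^2 + 204*x - 252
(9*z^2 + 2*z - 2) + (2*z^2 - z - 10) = 11*z^2 + z - 12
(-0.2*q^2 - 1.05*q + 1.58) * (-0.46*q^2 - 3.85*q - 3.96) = 0.092*q^4 + 1.253*q^3 + 4.1077*q^2 - 1.925*q - 6.2568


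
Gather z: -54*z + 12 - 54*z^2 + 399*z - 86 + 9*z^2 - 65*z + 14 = -45*z^2 + 280*z - 60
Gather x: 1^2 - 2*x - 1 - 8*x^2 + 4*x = -8*x^2 + 2*x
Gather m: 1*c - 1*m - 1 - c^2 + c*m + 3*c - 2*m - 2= -c^2 + 4*c + m*(c - 3) - 3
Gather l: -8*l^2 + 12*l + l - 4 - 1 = -8*l^2 + 13*l - 5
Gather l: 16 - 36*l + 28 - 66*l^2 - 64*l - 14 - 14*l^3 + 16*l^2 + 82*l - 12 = -14*l^3 - 50*l^2 - 18*l + 18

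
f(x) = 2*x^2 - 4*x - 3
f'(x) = 4*x - 4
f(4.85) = 24.64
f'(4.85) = 15.40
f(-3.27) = 31.47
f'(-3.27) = -17.08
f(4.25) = 16.12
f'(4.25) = 13.00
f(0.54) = -4.58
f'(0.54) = -1.84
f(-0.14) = -2.40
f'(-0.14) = -4.56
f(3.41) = 6.62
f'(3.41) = 9.64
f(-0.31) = -1.57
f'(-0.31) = -5.24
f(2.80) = 1.48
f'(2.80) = 7.20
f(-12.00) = 333.00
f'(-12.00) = -52.00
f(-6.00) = 93.00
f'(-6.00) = -28.00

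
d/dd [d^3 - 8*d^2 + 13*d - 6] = 3*d^2 - 16*d + 13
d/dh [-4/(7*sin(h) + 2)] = 28*cos(h)/(7*sin(h) + 2)^2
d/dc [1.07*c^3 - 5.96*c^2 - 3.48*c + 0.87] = 3.21*c^2 - 11.92*c - 3.48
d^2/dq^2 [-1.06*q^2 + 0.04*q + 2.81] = -2.12000000000000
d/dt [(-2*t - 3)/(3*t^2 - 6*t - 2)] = 2*(3*t^2 + 9*t - 7)/(9*t^4 - 36*t^3 + 24*t^2 + 24*t + 4)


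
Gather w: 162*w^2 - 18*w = 162*w^2 - 18*w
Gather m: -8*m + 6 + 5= 11 - 8*m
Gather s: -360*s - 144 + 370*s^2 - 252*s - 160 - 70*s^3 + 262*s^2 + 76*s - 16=-70*s^3 + 632*s^2 - 536*s - 320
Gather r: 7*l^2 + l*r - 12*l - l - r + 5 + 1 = 7*l^2 - 13*l + r*(l - 1) + 6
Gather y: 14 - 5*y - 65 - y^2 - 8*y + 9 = -y^2 - 13*y - 42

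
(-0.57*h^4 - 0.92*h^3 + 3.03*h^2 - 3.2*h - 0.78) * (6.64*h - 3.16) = -3.7848*h^5 - 4.3076*h^4 + 23.0264*h^3 - 30.8228*h^2 + 4.9328*h + 2.4648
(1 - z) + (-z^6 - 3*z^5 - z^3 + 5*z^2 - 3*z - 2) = -z^6 - 3*z^5 - z^3 + 5*z^2 - 4*z - 1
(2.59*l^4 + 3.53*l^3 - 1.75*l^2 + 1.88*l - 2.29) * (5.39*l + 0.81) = 13.9601*l^5 + 21.1246*l^4 - 6.5732*l^3 + 8.7157*l^2 - 10.8203*l - 1.8549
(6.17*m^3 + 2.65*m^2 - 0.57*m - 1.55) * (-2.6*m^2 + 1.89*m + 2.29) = -16.042*m^5 + 4.7713*m^4 + 20.6198*m^3 + 9.0212*m^2 - 4.2348*m - 3.5495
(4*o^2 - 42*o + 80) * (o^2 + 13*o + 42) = 4*o^4 + 10*o^3 - 298*o^2 - 724*o + 3360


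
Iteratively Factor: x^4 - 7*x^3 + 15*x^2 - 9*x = (x - 3)*(x^3 - 4*x^2 + 3*x) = x*(x - 3)*(x^2 - 4*x + 3) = x*(x - 3)^2*(x - 1)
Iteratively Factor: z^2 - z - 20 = (z + 4)*(z - 5)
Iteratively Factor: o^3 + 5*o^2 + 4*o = (o + 1)*(o^2 + 4*o) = (o + 1)*(o + 4)*(o)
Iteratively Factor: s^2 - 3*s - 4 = (s - 4)*(s + 1)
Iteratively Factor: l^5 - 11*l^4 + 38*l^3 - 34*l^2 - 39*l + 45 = (l + 1)*(l^4 - 12*l^3 + 50*l^2 - 84*l + 45) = (l - 5)*(l + 1)*(l^3 - 7*l^2 + 15*l - 9) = (l - 5)*(l - 1)*(l + 1)*(l^2 - 6*l + 9) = (l - 5)*(l - 3)*(l - 1)*(l + 1)*(l - 3)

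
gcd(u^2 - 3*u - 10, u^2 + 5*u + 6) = u + 2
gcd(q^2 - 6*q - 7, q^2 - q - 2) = q + 1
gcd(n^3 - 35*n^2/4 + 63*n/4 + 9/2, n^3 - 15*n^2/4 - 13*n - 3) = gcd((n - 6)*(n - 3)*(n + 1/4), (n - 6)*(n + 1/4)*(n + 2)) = n^2 - 23*n/4 - 3/2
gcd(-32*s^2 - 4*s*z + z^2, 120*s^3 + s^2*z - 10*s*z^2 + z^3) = -8*s + z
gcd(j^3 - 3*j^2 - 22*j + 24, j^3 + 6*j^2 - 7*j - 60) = j + 4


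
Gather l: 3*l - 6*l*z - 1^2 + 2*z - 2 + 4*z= l*(3 - 6*z) + 6*z - 3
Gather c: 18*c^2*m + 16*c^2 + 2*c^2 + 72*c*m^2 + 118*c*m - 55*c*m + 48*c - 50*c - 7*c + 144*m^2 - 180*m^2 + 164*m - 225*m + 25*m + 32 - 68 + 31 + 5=c^2*(18*m + 18) + c*(72*m^2 + 63*m - 9) - 36*m^2 - 36*m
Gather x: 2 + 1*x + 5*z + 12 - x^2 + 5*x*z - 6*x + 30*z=-x^2 + x*(5*z - 5) + 35*z + 14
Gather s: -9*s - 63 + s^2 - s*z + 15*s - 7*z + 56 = s^2 + s*(6 - z) - 7*z - 7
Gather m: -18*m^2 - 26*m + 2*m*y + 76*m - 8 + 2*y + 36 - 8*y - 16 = -18*m^2 + m*(2*y + 50) - 6*y + 12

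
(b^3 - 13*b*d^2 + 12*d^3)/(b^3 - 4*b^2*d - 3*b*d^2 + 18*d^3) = (b^2 + 3*b*d - 4*d^2)/(b^2 - b*d - 6*d^2)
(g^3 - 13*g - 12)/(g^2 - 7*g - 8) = (g^2 - g - 12)/(g - 8)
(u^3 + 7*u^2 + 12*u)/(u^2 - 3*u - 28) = u*(u + 3)/(u - 7)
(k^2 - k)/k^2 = (k - 1)/k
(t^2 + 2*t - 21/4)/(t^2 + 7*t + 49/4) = (2*t - 3)/(2*t + 7)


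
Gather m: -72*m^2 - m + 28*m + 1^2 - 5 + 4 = -72*m^2 + 27*m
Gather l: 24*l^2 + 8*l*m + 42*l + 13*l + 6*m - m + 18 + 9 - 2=24*l^2 + l*(8*m + 55) + 5*m + 25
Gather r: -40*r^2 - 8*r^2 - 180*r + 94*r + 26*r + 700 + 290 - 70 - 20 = -48*r^2 - 60*r + 900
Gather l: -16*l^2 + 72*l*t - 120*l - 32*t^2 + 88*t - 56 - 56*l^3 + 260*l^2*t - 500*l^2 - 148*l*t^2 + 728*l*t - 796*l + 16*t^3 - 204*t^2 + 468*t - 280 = -56*l^3 + l^2*(260*t - 516) + l*(-148*t^2 + 800*t - 916) + 16*t^3 - 236*t^2 + 556*t - 336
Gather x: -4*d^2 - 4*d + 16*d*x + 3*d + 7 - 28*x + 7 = -4*d^2 - d + x*(16*d - 28) + 14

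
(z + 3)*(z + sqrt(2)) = z^2 + sqrt(2)*z + 3*z + 3*sqrt(2)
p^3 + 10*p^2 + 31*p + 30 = (p + 2)*(p + 3)*(p + 5)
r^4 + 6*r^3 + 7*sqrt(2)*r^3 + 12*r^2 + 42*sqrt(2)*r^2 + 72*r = r*(r + 6)*(r + sqrt(2))*(r + 6*sqrt(2))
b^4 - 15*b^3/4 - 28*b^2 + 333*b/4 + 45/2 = (b - 6)*(b - 3)*(b + 1/4)*(b + 5)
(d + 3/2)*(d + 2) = d^2 + 7*d/2 + 3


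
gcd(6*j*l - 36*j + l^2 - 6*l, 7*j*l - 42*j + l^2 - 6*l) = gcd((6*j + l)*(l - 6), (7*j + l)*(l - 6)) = l - 6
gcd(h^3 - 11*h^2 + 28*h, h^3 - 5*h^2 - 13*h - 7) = h - 7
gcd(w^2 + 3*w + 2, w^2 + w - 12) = 1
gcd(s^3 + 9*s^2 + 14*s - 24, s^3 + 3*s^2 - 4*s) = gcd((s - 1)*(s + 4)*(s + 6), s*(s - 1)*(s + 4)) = s^2 + 3*s - 4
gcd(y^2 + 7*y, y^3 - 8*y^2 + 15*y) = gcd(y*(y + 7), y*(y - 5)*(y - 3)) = y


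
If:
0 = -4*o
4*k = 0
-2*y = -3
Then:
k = 0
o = 0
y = 3/2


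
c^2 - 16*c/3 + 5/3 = (c - 5)*(c - 1/3)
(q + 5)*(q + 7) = q^2 + 12*q + 35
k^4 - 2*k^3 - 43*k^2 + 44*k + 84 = (k - 7)*(k - 2)*(k + 1)*(k + 6)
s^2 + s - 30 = (s - 5)*(s + 6)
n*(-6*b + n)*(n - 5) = -6*b*n^2 + 30*b*n + n^3 - 5*n^2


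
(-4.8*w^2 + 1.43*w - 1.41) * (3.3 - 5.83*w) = 27.984*w^3 - 24.1769*w^2 + 12.9393*w - 4.653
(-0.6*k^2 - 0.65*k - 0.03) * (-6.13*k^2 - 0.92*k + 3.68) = 3.678*k^4 + 4.5365*k^3 - 1.4261*k^2 - 2.3644*k - 0.1104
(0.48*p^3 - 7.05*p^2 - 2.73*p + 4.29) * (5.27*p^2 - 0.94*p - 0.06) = 2.5296*p^5 - 37.6047*p^4 - 7.7889*p^3 + 25.5975*p^2 - 3.8688*p - 0.2574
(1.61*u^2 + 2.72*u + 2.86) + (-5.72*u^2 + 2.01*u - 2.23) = -4.11*u^2 + 4.73*u + 0.63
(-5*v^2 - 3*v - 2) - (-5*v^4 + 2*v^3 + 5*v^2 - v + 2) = 5*v^4 - 2*v^3 - 10*v^2 - 2*v - 4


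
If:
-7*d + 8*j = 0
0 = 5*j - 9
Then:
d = 72/35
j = 9/5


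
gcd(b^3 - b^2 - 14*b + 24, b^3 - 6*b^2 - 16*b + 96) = b + 4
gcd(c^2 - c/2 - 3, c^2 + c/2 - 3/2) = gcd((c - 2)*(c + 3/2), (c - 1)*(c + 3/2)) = c + 3/2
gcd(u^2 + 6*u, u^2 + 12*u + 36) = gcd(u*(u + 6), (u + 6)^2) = u + 6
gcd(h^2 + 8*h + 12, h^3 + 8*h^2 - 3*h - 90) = h + 6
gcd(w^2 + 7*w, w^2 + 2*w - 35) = w + 7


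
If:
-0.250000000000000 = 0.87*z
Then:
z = -0.29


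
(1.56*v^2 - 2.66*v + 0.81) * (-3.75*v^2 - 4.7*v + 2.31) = -5.85*v^4 + 2.643*v^3 + 13.0681*v^2 - 9.9516*v + 1.8711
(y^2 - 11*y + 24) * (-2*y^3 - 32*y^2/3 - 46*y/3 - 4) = -2*y^5 + 34*y^4/3 + 54*y^3 - 274*y^2/3 - 324*y - 96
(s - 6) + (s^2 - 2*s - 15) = s^2 - s - 21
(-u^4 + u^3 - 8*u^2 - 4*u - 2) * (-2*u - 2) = 2*u^5 + 14*u^3 + 24*u^2 + 12*u + 4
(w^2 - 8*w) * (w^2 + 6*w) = w^4 - 2*w^3 - 48*w^2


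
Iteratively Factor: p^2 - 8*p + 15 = (p - 3)*(p - 5)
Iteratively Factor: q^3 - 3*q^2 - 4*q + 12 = (q - 2)*(q^2 - q - 6) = (q - 3)*(q - 2)*(q + 2)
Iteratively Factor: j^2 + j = (j)*(j + 1)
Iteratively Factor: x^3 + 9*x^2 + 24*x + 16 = (x + 1)*(x^2 + 8*x + 16) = (x + 1)*(x + 4)*(x + 4)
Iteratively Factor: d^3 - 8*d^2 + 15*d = (d - 3)*(d^2 - 5*d) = d*(d - 3)*(d - 5)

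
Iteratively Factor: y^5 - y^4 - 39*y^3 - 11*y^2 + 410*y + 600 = (y + 2)*(y^4 - 3*y^3 - 33*y^2 + 55*y + 300) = (y + 2)*(y + 3)*(y^3 - 6*y^2 - 15*y + 100) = (y - 5)*(y + 2)*(y + 3)*(y^2 - y - 20) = (y - 5)*(y + 2)*(y + 3)*(y + 4)*(y - 5)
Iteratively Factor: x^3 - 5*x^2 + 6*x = (x)*(x^2 - 5*x + 6) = x*(x - 3)*(x - 2)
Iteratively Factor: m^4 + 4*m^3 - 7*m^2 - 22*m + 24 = (m + 3)*(m^3 + m^2 - 10*m + 8) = (m + 3)*(m + 4)*(m^2 - 3*m + 2) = (m - 2)*(m + 3)*(m + 4)*(m - 1)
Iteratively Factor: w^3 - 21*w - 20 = (w - 5)*(w^2 + 5*w + 4) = (w - 5)*(w + 4)*(w + 1)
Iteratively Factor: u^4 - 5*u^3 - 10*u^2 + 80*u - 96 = (u - 3)*(u^3 - 2*u^2 - 16*u + 32) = (u - 3)*(u + 4)*(u^2 - 6*u + 8) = (u - 4)*(u - 3)*(u + 4)*(u - 2)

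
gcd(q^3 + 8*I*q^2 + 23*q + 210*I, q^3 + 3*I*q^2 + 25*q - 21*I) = q + 7*I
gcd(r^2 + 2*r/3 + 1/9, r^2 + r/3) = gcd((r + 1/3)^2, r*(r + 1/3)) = r + 1/3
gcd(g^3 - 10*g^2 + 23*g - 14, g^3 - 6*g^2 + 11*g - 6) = g^2 - 3*g + 2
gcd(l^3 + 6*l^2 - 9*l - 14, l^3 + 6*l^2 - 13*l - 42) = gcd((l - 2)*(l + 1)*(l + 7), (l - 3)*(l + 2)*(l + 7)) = l + 7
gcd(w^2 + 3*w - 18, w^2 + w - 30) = w + 6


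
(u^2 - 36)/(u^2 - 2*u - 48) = (u - 6)/(u - 8)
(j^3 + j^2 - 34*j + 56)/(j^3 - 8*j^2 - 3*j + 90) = (j^3 + j^2 - 34*j + 56)/(j^3 - 8*j^2 - 3*j + 90)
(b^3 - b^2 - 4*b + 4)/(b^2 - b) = b - 4/b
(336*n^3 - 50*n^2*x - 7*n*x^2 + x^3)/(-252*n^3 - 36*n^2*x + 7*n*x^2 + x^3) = (-8*n + x)/(6*n + x)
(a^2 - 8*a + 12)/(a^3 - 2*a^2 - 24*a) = (a - 2)/(a*(a + 4))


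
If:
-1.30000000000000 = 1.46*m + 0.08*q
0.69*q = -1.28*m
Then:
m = -0.99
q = 1.84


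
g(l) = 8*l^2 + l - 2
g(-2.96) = 65.13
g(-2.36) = 40.20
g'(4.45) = 72.20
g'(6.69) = 108.04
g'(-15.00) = -239.00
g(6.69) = 362.74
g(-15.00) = 1783.00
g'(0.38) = 7.08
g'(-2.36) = -36.76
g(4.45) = 160.87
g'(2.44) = 40.04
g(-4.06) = 125.81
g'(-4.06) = -63.96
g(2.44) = 48.07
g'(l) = 16*l + 1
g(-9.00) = 637.00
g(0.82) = 4.20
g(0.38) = -0.46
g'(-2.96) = -46.36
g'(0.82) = 14.12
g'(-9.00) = -143.00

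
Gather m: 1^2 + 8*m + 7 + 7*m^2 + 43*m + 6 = 7*m^2 + 51*m + 14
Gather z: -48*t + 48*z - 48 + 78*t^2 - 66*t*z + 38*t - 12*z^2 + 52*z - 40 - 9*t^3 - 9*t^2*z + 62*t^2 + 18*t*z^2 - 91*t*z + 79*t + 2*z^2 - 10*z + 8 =-9*t^3 + 140*t^2 + 69*t + z^2*(18*t - 10) + z*(-9*t^2 - 157*t + 90) - 80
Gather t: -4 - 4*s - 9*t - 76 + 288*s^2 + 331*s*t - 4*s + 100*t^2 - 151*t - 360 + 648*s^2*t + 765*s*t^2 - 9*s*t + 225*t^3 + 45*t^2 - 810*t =288*s^2 - 8*s + 225*t^3 + t^2*(765*s + 145) + t*(648*s^2 + 322*s - 970) - 440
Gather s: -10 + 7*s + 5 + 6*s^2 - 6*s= 6*s^2 + s - 5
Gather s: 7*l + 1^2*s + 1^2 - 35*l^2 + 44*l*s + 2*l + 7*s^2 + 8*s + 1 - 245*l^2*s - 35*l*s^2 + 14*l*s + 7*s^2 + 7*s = -35*l^2 + 9*l + s^2*(14 - 35*l) + s*(-245*l^2 + 58*l + 16) + 2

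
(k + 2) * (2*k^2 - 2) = 2*k^3 + 4*k^2 - 2*k - 4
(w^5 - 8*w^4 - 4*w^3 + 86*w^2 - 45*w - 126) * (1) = w^5 - 8*w^4 - 4*w^3 + 86*w^2 - 45*w - 126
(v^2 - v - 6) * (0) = 0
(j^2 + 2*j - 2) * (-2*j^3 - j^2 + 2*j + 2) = -2*j^5 - 5*j^4 + 4*j^3 + 8*j^2 - 4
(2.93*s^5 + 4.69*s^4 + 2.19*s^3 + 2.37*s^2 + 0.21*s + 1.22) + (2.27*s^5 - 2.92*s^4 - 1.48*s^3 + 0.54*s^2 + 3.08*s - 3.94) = 5.2*s^5 + 1.77*s^4 + 0.71*s^3 + 2.91*s^2 + 3.29*s - 2.72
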